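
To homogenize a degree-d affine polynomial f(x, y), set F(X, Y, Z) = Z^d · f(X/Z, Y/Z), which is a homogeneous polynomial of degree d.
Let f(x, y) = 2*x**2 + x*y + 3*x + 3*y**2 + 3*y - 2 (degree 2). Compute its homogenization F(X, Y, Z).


F(X, Y, Z) = 2*X**2 + X*Y + 3*X*Z + 3*Y**2 + 3*Y*Z - 2*Z**2

deg(f) = 2.
Substitute x = X/Z, y = Y/Z into f, then multiply by Z^2.
  monomial 2·x^2·y^0 ↦ 2·X^2·Y^0·Z^0.
  monomial 1·x^1·y^1 ↦ 1·X^1·Y^1·Z^0.
  monomial 3·x^1·y^0 ↦ 3·X^1·Y^0·Z^1.
  monomial 3·x^0·y^2 ↦ 3·X^0·Y^2·Z^0.
  monomial 3·x^0·y^1 ↦ 3·X^0·Y^1·Z^1.
  monomial -2·x^0·y^0 ↦ -2·X^0·Y^0·Z^2.
Collecting: F(X, Y, Z) = 2*X**2 + X*Y + 3*X*Z + 3*Y**2 + 3*Y*Z - 2*Z**2.


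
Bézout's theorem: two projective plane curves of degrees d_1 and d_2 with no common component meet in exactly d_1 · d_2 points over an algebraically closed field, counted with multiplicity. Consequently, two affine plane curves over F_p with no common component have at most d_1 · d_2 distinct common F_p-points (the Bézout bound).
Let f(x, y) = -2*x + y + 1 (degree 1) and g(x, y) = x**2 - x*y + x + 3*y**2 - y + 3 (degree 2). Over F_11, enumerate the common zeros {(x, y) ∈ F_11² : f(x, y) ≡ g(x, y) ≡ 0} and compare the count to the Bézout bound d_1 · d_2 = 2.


Common zeros: {(7, 2)}; count = 1; Bézout bound = 2.

deg(f) = 1, deg(g) = 2, so Bézout bound = 2.
Scan x ∈ F_11. For each x, list the y ∈ F_11 with f(x, y) ≡ 0 and those with g(x, y) ≡ 0 (mod 11); the common zeros in that column are the intersection.
  x = 0: f ≡ 0 at y ∈ {10}; g ≡ 0 at y ∈ {7, 8}; common: ∅.
  x = 1: f ≡ 0 at y ∈ {1}; g ≡ 0 at y ∈ ∅; common: ∅.
  x = 2: f ≡ 0 at y ∈ {3}; g ≡ 0 at y ∈ {6}; common: ∅.
  x = 3: f ≡ 0 at y ∈ {5}; g ≡ 0 at y ∈ {6, 10}; common: ∅.
  x = 4: f ≡ 0 at y ∈ {7}; g ≡ 0 at y ∈ ∅; common: ∅.
  x = 5: f ≡ 0 at y ∈ {9}; g ≡ 0 at y ∈ {0, 2}; common: ∅.
  x = 6: f ≡ 0 at y ∈ {0}; g ≡ 0 at y ∈ {7, 10}; common: ∅.
  x = 7: f ≡ 0 at y ∈ {2}; g ≡ 0 at y ∈ {2, 8}; common: {2}.
  x = 8: f ≡ 0 at y ∈ {4}; g ≡ 0 at y ∈ ∅; common: ∅.
  x = 9: f ≡ 0 at y ∈ {6}; g ≡ 0 at y ∈ ∅; common: ∅.
  x = 10: f ≡ 0 at y ∈ {8}; g ≡ 0 at y ∈ ∅; common: ∅.
Collecting: common zeros = {(7, 2)}, so the count is 1.
Comparison with the Bézout bound: 1 ≤ 2 = deg(f)·deg(g), as expected for curves with no common component (the affine F_11-count falls short of the bound because intersections may lie at infinity, over extension fields, or carry multiplicity).


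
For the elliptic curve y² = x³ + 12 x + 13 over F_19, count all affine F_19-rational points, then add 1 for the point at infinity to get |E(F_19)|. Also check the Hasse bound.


Affine points = {(1, 8), (1, 11), (2, 8), (2, 11), (3, 0), (4, 7), (4, 12), (6, 4), (6, 15), (12, 2), (12, 17), (16, 8), (16, 11), (17, 0), (18, 0)}; affine count = 15; |E(F_19)| = 16.

Discriminant check: Δ ∝ 4a³ + 27b² = 4·12³ + 27·13² = 4·1728 + 27·169 ≡ 18 (mod 19). Nonzero ⇒ E is nonsingular.
For each x ∈ F_19, compute rhs = x³ + 12·x + 13 mod 19, then count y ∈ F_19 with y² ≡ rhs.
  x = 0: rhs = 13, matching y values: none (0 points).
  x = 1: rhs = 7, matching y values: 8, 11 (2 points).
  x = 2: rhs = 7, matching y values: 8, 11 (2 points).
  x = 3: rhs = 0, matching y values: 0 (1 points).
  x = 4: rhs = 11, matching y values: 7, 12 (2 points).
  x = 5: rhs = 8, matching y values: none (0 points).
  x = 6: rhs = 16, matching y values: 4, 15 (2 points).
  x = 7: rhs = 3, matching y values: none (0 points).
  x = 8: rhs = 13, matching y values: none (0 points).
  x = 9: rhs = 14, matching y values: none (0 points).
  x = 10: rhs = 12, matching y values: none (0 points).
  x = 11: rhs = 13, matching y values: none (0 points).
  x = 12: rhs = 4, matching y values: 2, 17 (2 points).
  x = 13: rhs = 10, matching y values: none (0 points).
  x = 14: rhs = 18, matching y values: none (0 points).
  x = 15: rhs = 15, matching y values: none (0 points).
  x = 16: rhs = 7, matching y values: 8, 11 (2 points).
  x = 17: rhs = 0, matching y values: 0 (1 points).
  x = 18: rhs = 0, matching y values: 0 (1 points).
Total affine count: 15.
Full point count |E(F_19)| = 15 + 1 = 16.
Hasse bound: |16 − (19+1)| = |-4| = 4 ≤ 2√19 ≈ 8.7178 ✓.


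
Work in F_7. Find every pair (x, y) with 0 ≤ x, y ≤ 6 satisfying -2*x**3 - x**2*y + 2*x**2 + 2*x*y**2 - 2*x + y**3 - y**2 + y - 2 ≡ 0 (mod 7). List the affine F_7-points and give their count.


Affine F_7-points: {(2, 0), (2, 2), (4, 5), (6, 2), (6, 6)}; count = 5.

For each of the 49 pairs (x, y) ∈ F_7², evaluate f(x, y) mod 7. Record the zeros.
  x = 0: [0↦5, 1↦6, 2↦4, 3↦5, 4↦1, 5↦5, 6↦2]  zeros at y ∈ ∅
  x = 1: [0↦3, 1↦5, 2↦1, 3↦4, 4↦6, 5↦6, 6↦3]  zeros at y ∈ ∅
  x = 2: [0↦0, 1↦1, 2↦0, 3↦3, 4↦2, 5↦3, 6↦5]  zeros at y ∈ {0, 2}
  x = 3: [0↦5, 1↦3, 2↦3, 3↦4, 4↦5, 5↦5, 6↦3]  zeros at y ∈ ∅
  x = 4: [0↦6, 1↦6, 2↦5, 3↦2, 4↦3, 5↦0, 6↦6]  zeros at y ∈ {5}
  x = 5: [0↦5, 1↦5, 2↦1, 3↦6, 4↦5, 5↦4, 6↦2]  zeros at y ∈ ∅
  x = 6: [0↦4, 1↦2, 2↦0, 3↦4, 4↦6, 5↦5, 6↦0]  zeros at y ∈ {2, 6}
Collecting zeros: affine points = {(2, 0), (2, 2), (4, 5), (6, 2), (6, 6)}.
Total count |C(F_7)_aff| = 5.


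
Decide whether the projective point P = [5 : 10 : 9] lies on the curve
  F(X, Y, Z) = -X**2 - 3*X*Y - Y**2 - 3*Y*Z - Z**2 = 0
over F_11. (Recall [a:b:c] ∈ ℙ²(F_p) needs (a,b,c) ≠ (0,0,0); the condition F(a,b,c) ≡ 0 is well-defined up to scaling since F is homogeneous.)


F(5,10,9) ≡ 1 (mod 11); P is NOT on the curve.

Evaluate F(5, 10, 9) term-by-term (mod 11).
  -X**2 ↦ -1·25·1·1 = -25
  -3*X*Y ↦ -3·5·10·1 = -150
  -Y**2 ↦ -1·1·100·1 = -100
  -3*Y*Z ↦ -3·1·10·9 = -270
  -Z**2 ↦ -1·1·1·81 = -81
Sum: F(5, 10, 9) = (-25) + (-150) + (-100) + (-270) + (-81) = -626.
Reducing mod 11: -626 ≡ 1 (mod 11).
Since F(a, b, c) ≡ 1 ≠ 0 (mod 11), P does NOT lie on the curve.


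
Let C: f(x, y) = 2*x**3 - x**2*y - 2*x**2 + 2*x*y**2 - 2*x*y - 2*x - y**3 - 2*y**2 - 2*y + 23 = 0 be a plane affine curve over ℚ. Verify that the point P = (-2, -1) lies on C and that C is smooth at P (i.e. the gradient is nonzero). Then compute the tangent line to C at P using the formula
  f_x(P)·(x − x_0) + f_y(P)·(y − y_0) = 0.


Tangent line at P: 30*x + 7*y + 67 = 0.

Step 1: f(-2, -1) = 0, so P lies on C.
Step 2: partial derivatives
  f_x(x, y) = 6*x**2 - 2*x*y - 4*x + 2*y**2 - 2*y - 2, f_y(x, y) = -x**2 + 4*x*y - 2*x - 3*y**2 - 4*y - 2.
  f_x(P) = 30, f_y(P) = 7 (gradient nonzero, so P is smooth).
Step 3: tangent line at P: 30·(x − -2) + 7·(y − -1) = 0.
Expanding: 30*x + 7*y + 67 = 0.


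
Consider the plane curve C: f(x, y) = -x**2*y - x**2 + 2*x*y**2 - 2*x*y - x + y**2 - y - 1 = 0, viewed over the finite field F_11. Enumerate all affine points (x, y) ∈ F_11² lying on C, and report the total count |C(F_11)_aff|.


Affine F_11-points: {(0, 4), (0, 8), (2, 1), (2, 3), (3, 1), (3, 6), (5, 8), (7, 6), (7, 10), (9, 3), (9, 4)}; count = 11.

For each of the 121 pairs (x, y) ∈ F_11², evaluate f(x, y) mod 11. Record the zeros.
  x = 0: [0↦10, 1↦10, 2↦1, 3↦5, 4↦0, 5↦8, 6↦7, 7↦8, 8↦0, 9↦5, 10↦1]  zeros at y ∈ {4, 8}
  x = 1: [0↦8, 1↦7, 2↦1, 3↦1, 4↦7, 5↦8, 6↦4, 7↦6, 8↦3, 9↦6, 10↦4]  zeros at y ∈ ∅
  x = 2: [0↦4, 1↦0, 2↦6, 3↦0, 4↦4, 5↦7, 6↦9, 7↦10, 8↦10, 9↦9, 10↦7]  zeros at y ∈ {1, 3}
  x = 3: [0↦9, 1↦0, 2↦5, 3↦2, 4↦2, 5↦5, 6↦0, 7↦9, 8↦10, 9↦3, 10↦10]  zeros at y ∈ {1, 6}
  x = 4: [0↦1, 1↦7, 2↦9, 3↦7, 4↦1, 5↦2, 6↦10, 7↦3, 8↦3, 9↦10, 10↦2]  zeros at y ∈ ∅
  x = 5: [0↦2, 1↦10, 2↦7, 3↦4, 4↦1, 5↦9, 6↦6, 7↦3, 8↦0, 9↦8, 10↦5]  zeros at y ∈ {8}
  x = 6: [0↦1, 1↦9, 2↦10, 3↦4, 4↦2, 5↦4, 6↦10, 7↦9, 8↦1, 9↦8, 10↦8]  zeros at y ∈ ∅
  x = 7: [0↦9, 1↦4, 2↦7, 3↦7, 4↦4, 5↦9, 6↦0, 7↦10, 8↦6, 9↦10, 10↦0]  zeros at y ∈ {6, 10}
  x = 8: [0↦4, 1↦6, 2↦9, 3↦2, 4↦7, 5↦2, 6↦9, 7↦6, 8↦4, 9↦3, 10↦3]  zeros at y ∈ ∅
  x = 9: [0↦8, 1↦4, 2↦5, 3↦0, 4↦0, 5↦5, 6↦4, 7↦8, 8↦6, 9↦9, 10↦6]  zeros at y ∈ {3, 4}
  x = 10: [0↦10, 1↦9, 2↦6, 3↦1, 4↦5, 5↦7, 6↦7, 7↦5, 8↦1, 9↦6, 10↦9]  zeros at y ∈ ∅
Collecting zeros: affine points = {(0, 4), (0, 8), (2, 1), (2, 3), (3, 1), (3, 6), (5, 8), (7, 6), (7, 10), (9, 3), (9, 4)}.
Total count |C(F_11)_aff| = 11.


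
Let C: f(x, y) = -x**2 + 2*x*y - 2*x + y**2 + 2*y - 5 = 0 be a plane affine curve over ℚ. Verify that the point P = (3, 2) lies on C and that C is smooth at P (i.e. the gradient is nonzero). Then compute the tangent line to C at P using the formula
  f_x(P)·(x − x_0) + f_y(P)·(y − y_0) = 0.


Tangent line at P: -4*x + 12*y - 12 = 0.

Step 1: f(3, 2) = 0, so P lies on C.
Step 2: partial derivatives
  f_x(x, y) = -2*x + 2*y - 2, f_y(x, y) = 2*x + 2*y + 2.
  f_x(P) = -4, f_y(P) = 12 (gradient nonzero, so P is smooth).
Step 3: tangent line at P: -4·(x − 3) + 12·(y − 2) = 0.
Expanding: -4*x + 12*y - 12 = 0.


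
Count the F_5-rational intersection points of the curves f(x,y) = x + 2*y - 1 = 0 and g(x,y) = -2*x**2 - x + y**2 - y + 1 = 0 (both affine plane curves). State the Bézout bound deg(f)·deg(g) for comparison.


Common zeros: {(4, 1)}; count = 1; Bézout bound = 2.

deg(f) = 1, deg(g) = 2, so Bézout bound = 2.
Scan x ∈ F_5. For each x, list the y ∈ F_5 with f(x, y) ≡ 0 and those with g(x, y) ≡ 0 (mod 5); the common zeros in that column are the intersection.
  x = 0: f ≡ 0 at y ∈ {3}; g ≡ 0 at y ∈ ∅; common: ∅.
  x = 1: f ≡ 0 at y ∈ {0}; g ≡ 0 at y ∈ {2, 4}; common: ∅.
  x = 2: f ≡ 0 at y ∈ {2}; g ≡ 0 at y ∈ ∅; common: ∅.
  x = 3: f ≡ 0 at y ∈ {4}; g ≡ 0 at y ∈ {0, 1}; common: ∅.
  x = 4: f ≡ 0 at y ∈ {1}; g ≡ 0 at y ∈ {0, 1}; common: {1}.
Collecting: common zeros = {(4, 1)}, so the count is 1.
Comparison with the Bézout bound: 1 ≤ 2 = deg(f)·deg(g), as expected for curves with no common component (the affine F_5-count falls short of the bound because intersections may lie at infinity, over extension fields, or carry multiplicity).


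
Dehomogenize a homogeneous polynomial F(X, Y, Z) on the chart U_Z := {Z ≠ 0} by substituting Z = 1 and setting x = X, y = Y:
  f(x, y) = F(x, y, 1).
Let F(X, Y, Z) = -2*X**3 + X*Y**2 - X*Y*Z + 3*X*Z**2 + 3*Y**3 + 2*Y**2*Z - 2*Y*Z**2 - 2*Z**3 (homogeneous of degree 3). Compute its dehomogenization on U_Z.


f(x, y) = -2*x**3 + x*y**2 - x*y + 3*x + 3*y**3 + 2*y**2 - 2*y - 2

On U_Z we set Z = 1. Each monomial c·X^i·Y^j·Z^k in F becomes c·x^i·y^j·1^k = c·x^i·y^j.
Substituting Z = 1: F(X, Y, 1) = -2*x**3 + x*y**2 - x*y + 3*x + 3*y**3 + 2*y**2 - 2*y - 2.
Note: deg(f) ≤ deg(F) = 3; strict inequality happens when F is divisible by Z (lost terms).


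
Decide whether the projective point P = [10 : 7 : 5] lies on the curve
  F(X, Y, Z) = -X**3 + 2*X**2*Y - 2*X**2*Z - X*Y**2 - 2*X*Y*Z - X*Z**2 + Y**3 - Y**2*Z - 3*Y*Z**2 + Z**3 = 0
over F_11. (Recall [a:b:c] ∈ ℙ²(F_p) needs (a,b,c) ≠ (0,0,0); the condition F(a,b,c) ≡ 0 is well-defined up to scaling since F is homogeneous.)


F(10,7,5) ≡ 1 (mod 11); P is NOT on the curve.

Evaluate F(10, 7, 5) term-by-term (mod 11).
  -X**3 ↦ -1·1000·1·1 = -1000
  2*X**2*Y ↦ 2·100·7·1 = 1400
  -2*X**2*Z ↦ -2·100·1·5 = -1000
  -X*Y**2 ↦ -1·10·49·1 = -490
  -2*X*Y*Z ↦ -2·10·7·5 = -700
  -X*Z**2 ↦ -1·10·1·25 = -250
  Y**3 ↦ 1·1·343·1 = 343
  -Y**2*Z ↦ -1·1·49·5 = -245
  -3*Y*Z**2 ↦ -3·1·7·25 = -525
  Z**3 ↦ 1·1·1·125 = 125
Sum: F(10, 7, 5) = (-1000) + (1400) + (-1000) + (-490) + (-700) + (-250) + (343) + (-245) + (-525) + (125) = -2342.
Reducing mod 11: -2342 ≡ 1 (mod 11).
Since F(a, b, c) ≡ 1 ≠ 0 (mod 11), P does NOT lie on the curve.


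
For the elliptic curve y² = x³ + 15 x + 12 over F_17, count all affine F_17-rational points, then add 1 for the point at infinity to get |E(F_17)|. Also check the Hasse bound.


Affine points = {(2, 4), (2, 13), (3, 4), (3, 13), (4, 0), (5, 5), (5, 12), (7, 1), (7, 16), (8, 7), (8, 10), (9, 3), (9, 14), (12, 4), (12, 13), (14, 5), (14, 12), (15, 5), (15, 12), (16, 8), (16, 9)}; affine count = 21; |E(F_17)| = 22.

Discriminant check: Δ ∝ 4a³ + 27b² = 4·15³ + 27·12² = 4·3375 + 27·144 ≡ 14 (mod 17). Nonzero ⇒ E is nonsingular.
For each x ∈ F_17, compute rhs = x³ + 15·x + 12 mod 17, then count y ∈ F_17 with y² ≡ rhs.
  x = 0: rhs = 12, matching y values: none (0 points).
  x = 1: rhs = 11, matching y values: none (0 points).
  x = 2: rhs = 16, matching y values: 4, 13 (2 points).
  x = 3: rhs = 16, matching y values: 4, 13 (2 points).
  x = 4: rhs = 0, matching y values: 0 (1 points).
  x = 5: rhs = 8, matching y values: 5, 12 (2 points).
  x = 6: rhs = 12, matching y values: none (0 points).
  x = 7: rhs = 1, matching y values: 1, 16 (2 points).
  x = 8: rhs = 15, matching y values: 7, 10 (2 points).
  x = 9: rhs = 9, matching y values: 3, 14 (2 points).
  x = 10: rhs = 6, matching y values: none (0 points).
  x = 11: rhs = 12, matching y values: none (0 points).
  x = 12: rhs = 16, matching y values: 4, 13 (2 points).
  x = 13: rhs = 7, matching y values: none (0 points).
  x = 14: rhs = 8, matching y values: 5, 12 (2 points).
  x = 15: rhs = 8, matching y values: 5, 12 (2 points).
  x = 16: rhs = 13, matching y values: 8, 9 (2 points).
Total affine count: 21.
Full point count |E(F_17)| = 21 + 1 = 22.
Hasse bound: |22 − (17+1)| = |4| = 4 ≤ 2√17 ≈ 8.2462 ✓.


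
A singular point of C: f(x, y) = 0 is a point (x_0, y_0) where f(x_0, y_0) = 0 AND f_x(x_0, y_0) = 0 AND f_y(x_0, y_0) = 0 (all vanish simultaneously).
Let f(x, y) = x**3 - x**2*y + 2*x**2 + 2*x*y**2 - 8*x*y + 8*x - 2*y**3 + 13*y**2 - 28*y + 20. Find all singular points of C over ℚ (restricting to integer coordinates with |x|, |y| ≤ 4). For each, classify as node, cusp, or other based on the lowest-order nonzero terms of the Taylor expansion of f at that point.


Singular points: {(0, 2)}; classification: cusp.

Compute partial derivatives:
  f_x = 3*x**2 - 2*x*y + 4*x + 2*y**2 - 8*y + 8.
  f_y = -x**2 + 4*x*y - 8*x - 6*y**2 + 26*y - 28.
Scan x_0 ∈ {−4, ..., 4}. For each x_0, f_y(x_0, y) is a polynomial in y; find its integer roots y ∈ {−4, ..., 4}, then test f_x and f at those candidates.
  x = -4: f_y(-4, y) = -6*y**2 + 10*y - 12; no integer root y with |y| ≤ 4.
  x = -3: f_y(-3, y) = -6*y**2 + 14*y - 13; no integer root y with |y| ≤ 4.
  x = -2: f_y(-2, y) = -6*y**2 + 18*y - 16; no integer root y with |y| ≤ 4.
  x = -1: f_y(-1, y) = -6*y**2 + 22*y - 21; no integer root y with |y| ≤ 4.
  x = 0: f_y(0, y) = -6*y**2 + 26*y - 28; vanishes at y ∈ {2}. (0, 2): f_x = 0, f = 0 — SINGULAR.
  x = 1: f_y(1, y) = -6*y**2 + 30*y - 37; no integer root y with |y| ≤ 4.
  x = 2: f_y(2, y) = -6*y**2 + 34*y - 48; vanishes at y ∈ {3}. (2, 3): f_x = 10 ≠ 0.
  x = 3: f_y(3, y) = -6*y**2 + 38*y - 61; no integer root y with |y| ≤ 4.
  x = 4: f_y(4, y) = -6*y**2 + 42*y - 76; no integer root y with |y| ≤ 4.
Only singular point on the grid: (0, 2).
Classify: substitute x = 0 + u, y = 2 + v and expand: f = u**3 - u**2*v + 2*u*v**2 - 2*v**3 + v**2.
No constant or linear terms (consistent with a singular point). Quadratic part: v**2. Cubic part: u**3 - u**2*v + 2*u*v**2 - 2*v**3.
The quadratic part v**2 is a perfect square, so there is a single (double) tangent line v = 0, i.e. y = 2. Restricting the cubic part to that line (v = 0) leaves u**3 ≠ 0, so f is not divisible by v and the branch is v² ≈ -u**3 to lowest order — this is a cusp.
Classification: cusp.


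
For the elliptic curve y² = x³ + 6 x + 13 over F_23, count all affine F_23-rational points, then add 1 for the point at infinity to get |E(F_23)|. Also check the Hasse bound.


Affine points = {(0, 6), (0, 17), (3, 9), (3, 14), (4, 3), (4, 20), (6, 9), (6, 14), (14, 9), (14, 14), (21, 4), (21, 19), (22, 11), (22, 12)}; affine count = 14; |E(F_23)| = 15.

Discriminant check: Δ ∝ 4a³ + 27b² = 4·6³ + 27·13² = 4·216 + 27·169 ≡ 22 (mod 23). Nonzero ⇒ E is nonsingular.
For each x ∈ F_23, compute rhs = x³ + 6·x + 13 mod 23, then count y ∈ F_23 with y² ≡ rhs.
  x = 0: rhs = 13, matching y values: 6, 17 (2 points).
  x = 1: rhs = 20, matching y values: none (0 points).
  x = 2: rhs = 10, matching y values: none (0 points).
  x = 3: rhs = 12, matching y values: 9, 14 (2 points).
  x = 4: rhs = 9, matching y values: 3, 20 (2 points).
  x = 5: rhs = 7, matching y values: none (0 points).
  x = 6: rhs = 12, matching y values: 9, 14 (2 points).
  x = 7: rhs = 7, matching y values: none (0 points).
  x = 8: rhs = 21, matching y values: none (0 points).
  x = 9: rhs = 14, matching y values: none (0 points).
  x = 10: rhs = 15, matching y values: none (0 points).
  x = 11: rhs = 7, matching y values: none (0 points).
  x = 12: rhs = 19, matching y values: none (0 points).
  x = 13: rhs = 11, matching y values: none (0 points).
  x = 14: rhs = 12, matching y values: 9, 14 (2 points).
  x = 15: rhs = 5, matching y values: none (0 points).
  x = 16: rhs = 19, matching y values: none (0 points).
  x = 17: rhs = 14, matching y values: none (0 points).
  x = 18: rhs = 19, matching y values: none (0 points).
  x = 19: rhs = 17, matching y values: none (0 points).
  x = 20: rhs = 14, matching y values: none (0 points).
  x = 21: rhs = 16, matching y values: 4, 19 (2 points).
  x = 22: rhs = 6, matching y values: 11, 12 (2 points).
Total affine count: 14.
Full point count |E(F_23)| = 14 + 1 = 15.
Hasse bound: |15 − (23+1)| = |-9| = 9 ≤ 2√23 ≈ 9.5917 ✓.


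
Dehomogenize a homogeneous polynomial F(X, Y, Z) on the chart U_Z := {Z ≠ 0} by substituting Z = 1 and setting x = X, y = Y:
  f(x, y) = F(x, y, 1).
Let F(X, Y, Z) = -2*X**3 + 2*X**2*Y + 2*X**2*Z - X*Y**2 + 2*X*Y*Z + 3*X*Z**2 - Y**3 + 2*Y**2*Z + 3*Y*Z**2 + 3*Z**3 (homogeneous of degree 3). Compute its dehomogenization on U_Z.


f(x, y) = -2*x**3 + 2*x**2*y + 2*x**2 - x*y**2 + 2*x*y + 3*x - y**3 + 2*y**2 + 3*y + 3

On U_Z we set Z = 1. Each monomial c·X^i·Y^j·Z^k in F becomes c·x^i·y^j·1^k = c·x^i·y^j.
Substituting Z = 1: F(X, Y, 1) = -2*x**3 + 2*x**2*y + 2*x**2 - x*y**2 + 2*x*y + 3*x - y**3 + 2*y**2 + 3*y + 3.
Note: deg(f) ≤ deg(F) = 3; strict inequality happens when F is divisible by Z (lost terms).


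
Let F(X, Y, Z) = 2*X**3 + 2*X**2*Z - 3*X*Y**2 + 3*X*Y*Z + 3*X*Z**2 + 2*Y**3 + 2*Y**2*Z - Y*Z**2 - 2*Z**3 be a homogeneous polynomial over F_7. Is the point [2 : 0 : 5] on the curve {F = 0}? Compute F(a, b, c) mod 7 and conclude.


F(2,0,5) ≡ 5 (mod 7); P is NOT on the curve.

Evaluate F(2, 0, 5) term-by-term (mod 7).
  2*X**3 ↦ 2·8·1·1 = 16
  2*X**2*Z ↦ 2·4·1·5 = 40
  -3*X*Y**2 ↦ -3·2·0·1 = 0
  3*X*Y*Z ↦ 3·2·0·5 = 0
  3*X*Z**2 ↦ 3·2·1·25 = 150
  2*Y**3 ↦ 2·1·0·1 = 0
  2*Y**2*Z ↦ 2·1·0·5 = 0
  -Y*Z**2 ↦ -1·1·0·25 = 0
  -2*Z**3 ↦ -2·1·1·125 = -250
Sum: F(2, 0, 5) = (16) + (40) + (0) + (0) + (150) + (0) + (0) + (0) + (-250) = -44.
Reducing mod 7: -44 ≡ 5 (mod 7).
Since F(a, b, c) ≡ 5 ≠ 0 (mod 7), P does NOT lie on the curve.


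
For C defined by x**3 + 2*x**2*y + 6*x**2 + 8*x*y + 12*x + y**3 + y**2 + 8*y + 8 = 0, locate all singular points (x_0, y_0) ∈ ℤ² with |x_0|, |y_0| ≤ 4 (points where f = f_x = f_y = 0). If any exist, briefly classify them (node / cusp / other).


Singular points: {(-2, 0)}; classification: cusp.

Compute partial derivatives:
  f_x = 3*x**2 + 4*x*y + 12*x + 8*y + 12.
  f_y = 2*x**2 + 8*x + 3*y**2 + 2*y + 8.
Scan x_0 ∈ {−4, ..., 4}. For each x_0, f_y(x_0, y) is a polynomial in y; find its integer roots y ∈ {−4, ..., 4}, then test f_x and f at those candidates.
  x = -4: f_y(-4, y) = 3*y**2 + 2*y + 8; no integer root y with |y| ≤ 4.
  x = -3: f_y(-3, y) = 3*y**2 + 2*y + 2; no integer root y with |y| ≤ 4.
  x = -2: f_y(-2, y) = 3*y**2 + 2*y; vanishes at y ∈ {0}. (-2, 0): f_x = 0, f = 0 — SINGULAR.
  x = -1: f_y(-1, y) = 3*y**2 + 2*y + 2; no integer root y with |y| ≤ 4.
  x = 0: f_y(0, y) = 3*y**2 + 2*y + 8; no integer root y with |y| ≤ 4.
  x = 1: f_y(1, y) = 3*y**2 + 2*y + 18; no integer root y with |y| ≤ 4.
  x = 2: f_y(2, y) = 3*y**2 + 2*y + 32; no integer root y with |y| ≤ 4.
  x = 3: f_y(3, y) = 3*y**2 + 2*y + 50; no integer root y with |y| ≤ 4.
  x = 4: f_y(4, y) = 3*y**2 + 2*y + 72; no integer root y with |y| ≤ 4.
Only singular point on the grid: (-2, 0).
Classify: substitute x = -2 + u, y = 0 + v and expand: f = u**3 + 2*u**2*v + v**3 + v**2.
No constant or linear terms (consistent with a singular point). Quadratic part: v**2. Cubic part: u**3 + 2*u**2*v + v**3.
The quadratic part v**2 is a perfect square, so there is a single (double) tangent line v = 0, i.e. y = 0. Restricting the cubic part to that line (v = 0) leaves u**3 ≠ 0, so f is not divisible by v and the branch is v² ≈ -u**3 to lowest order — this is a cusp.
Classification: cusp.


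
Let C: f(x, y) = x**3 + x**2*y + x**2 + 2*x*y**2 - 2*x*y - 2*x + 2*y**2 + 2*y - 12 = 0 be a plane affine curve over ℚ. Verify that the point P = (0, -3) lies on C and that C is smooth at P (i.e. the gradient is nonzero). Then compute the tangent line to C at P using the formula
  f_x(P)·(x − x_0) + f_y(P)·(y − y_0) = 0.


Tangent line at P: 22*x - 10*y - 30 = 0.

Step 1: f(0, -3) = 0, so P lies on C.
Step 2: partial derivatives
  f_x(x, y) = 3*x**2 + 2*x*y + 2*x + 2*y**2 - 2*y - 2, f_y(x, y) = x**2 + 4*x*y - 2*x + 4*y + 2.
  f_x(P) = 22, f_y(P) = -10 (gradient nonzero, so P is smooth).
Step 3: tangent line at P: 22·(x − 0) + -10·(y − -3) = 0.
Expanding: 22*x - 10*y - 30 = 0.


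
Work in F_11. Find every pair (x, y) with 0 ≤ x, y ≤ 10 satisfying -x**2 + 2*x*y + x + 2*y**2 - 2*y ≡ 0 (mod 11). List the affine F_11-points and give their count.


Affine F_11-points: {(0, 0), (0, 1), (1, 0), (2, 3), (2, 7), (3, 1), (3, 8), (4, 4), (5, 3), (5, 4)}; count = 10.

For each of the 121 pairs (x, y) ∈ F_11², evaluate f(x, y) mod 11. Record the zeros.
  x = 0: [0↦0, 1↦0, 2↦4, 3↦1, 4↦2, 5↦7, 6↦5, 7↦7, 8↦2, 9↦1, 10↦4]  zeros at y ∈ {0, 1}
  x = 1: [0↦0, 1↦2, 2↦8, 3↦7, 4↦10, 5↦6, 6↦6, 7↦10, 8↦7, 9↦8, 10↦2]  zeros at y ∈ {0}
  x = 2: [0↦9, 1↦2, 2↦10, 3↦0, 4↦5, 5↦3, 6↦5, 7↦0, 8↦10, 9↦2, 10↦9]  zeros at y ∈ {3, 7}
  x = 3: [0↦5, 1↦0, 2↦10, 3↦2, 4↦9, 5↦9, 6↦2, 7↦10, 8↦0, 9↦5, 10↦3]  zeros at y ∈ {1, 8}
  x = 4: [0↦10, 1↦7, 2↦8, 3↦2, 4↦0, 5↦2, 6↦8, 7↦7, 8↦10, 9↦6, 10↦6]  zeros at y ∈ {4}
  x = 5: [0↦2, 1↦1, 2↦4, 3↦0, 4↦0, 5↦4, 6↦1, 7↦2, 8↦7, 9↦5, 10↦7]  zeros at y ∈ {3, 4}
  x = 6: [0↦3, 1↦4, 2↦9, 3↦7, 4↦9, 5↦4, 6↦3, 7↦6, 8↦2, 9↦2, 10↦6]  zeros at y ∈ ∅
  x = 7: [0↦2, 1↦5, 2↦1, 3↦1, 4↦5, 5↦2, 6↦3, 7↦8, 8↦6, 9↦8, 10↦3]  zeros at y ∈ ∅
  x = 8: [0↦10, 1↦4, 2↦2, 3↦4, 4↦10, 5↦9, 6↦1, 7↦8, 8↦8, 9↦1, 10↦9]  zeros at y ∈ ∅
  x = 9: [0↦5, 1↦1, 2↦1, 3↦5, 4↦2, 5↦3, 6↦8, 7↦6, 8↦8, 9↦3, 10↦2]  zeros at y ∈ ∅
  x = 10: [0↦9, 1↦7, 2↦9, 3↦4, 4↦3, 5↦6, 6↦2, 7↦2, 8↦6, 9↦3, 10↦4]  zeros at y ∈ ∅
Collecting zeros: affine points = {(0, 0), (0, 1), (1, 0), (2, 3), (2, 7), (3, 1), (3, 8), (4, 4), (5, 3), (5, 4)}.
Total count |C(F_11)_aff| = 10.


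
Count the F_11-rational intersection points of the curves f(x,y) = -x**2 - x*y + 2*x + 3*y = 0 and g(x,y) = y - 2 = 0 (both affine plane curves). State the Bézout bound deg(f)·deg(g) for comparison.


Common zeros: ∅; count = 0; Bézout bound = 2.

deg(f) = 2, deg(g) = 1, so Bézout bound = 2.
Scan x ∈ F_11. For each x, list the y ∈ F_11 with f(x, y) ≡ 0 and those with g(x, y) ≡ 0 (mod 11); the common zeros in that column are the intersection.
  x = 0: f ≡ 0 at y ∈ {0}; g ≡ 0 at y ∈ {2}; common: ∅.
  x = 1: f ≡ 0 at y ∈ {5}; g ≡ 0 at y ∈ {2}; common: ∅.
  x = 2: f ≡ 0 at y ∈ {0}; g ≡ 0 at y ∈ {2}; common: ∅.
  x = 3: f ≡ 0 at y ∈ ∅; g ≡ 0 at y ∈ {2}; common: ∅.
  x = 4: f ≡ 0 at y ∈ {3}; g ≡ 0 at y ∈ {2}; common: ∅.
  x = 5: f ≡ 0 at y ∈ {9}; g ≡ 0 at y ∈ {2}; common: ∅.
  x = 6: f ≡ 0 at y ∈ {3}; g ≡ 0 at y ∈ {2}; common: ∅.
  x = 7: f ≡ 0 at y ∈ {5}; g ≡ 0 at y ∈ {2}; common: ∅.
  x = 8: f ≡ 0 at y ∈ {8}; g ≡ 0 at y ∈ {2}; common: ∅.
  x = 9: f ≡ 0 at y ∈ {6}; g ≡ 0 at y ∈ {2}; common: ∅.
  x = 10: f ≡ 0 at y ∈ {9}; g ≡ 0 at y ∈ {2}; common: ∅.
Collecting: common zeros = ∅, so the count is 0.
Comparison with the Bézout bound: 0 ≤ 2 = deg(f)·deg(g), as expected for curves with no common component (the affine F_11-count falls short of the bound because intersections may lie at infinity, over extension fields, or carry multiplicity).


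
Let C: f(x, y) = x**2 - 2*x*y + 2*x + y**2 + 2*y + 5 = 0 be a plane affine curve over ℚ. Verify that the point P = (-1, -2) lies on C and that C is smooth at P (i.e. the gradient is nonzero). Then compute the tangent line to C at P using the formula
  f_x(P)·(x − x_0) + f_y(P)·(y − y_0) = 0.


Tangent line at P: 4*x + 4 = 0.

Step 1: f(-1, -2) = 0, so P lies on C.
Step 2: partial derivatives
  f_x(x, y) = 2*x - 2*y + 2, f_y(x, y) = -2*x + 2*y + 2.
  f_x(P) = 4, f_y(P) = 0 (gradient nonzero, so P is smooth).
Step 3: tangent line at P: 4·(x − -1) + 0·(y − -2) = 0.
Expanding: 4*x + 4 = 0.


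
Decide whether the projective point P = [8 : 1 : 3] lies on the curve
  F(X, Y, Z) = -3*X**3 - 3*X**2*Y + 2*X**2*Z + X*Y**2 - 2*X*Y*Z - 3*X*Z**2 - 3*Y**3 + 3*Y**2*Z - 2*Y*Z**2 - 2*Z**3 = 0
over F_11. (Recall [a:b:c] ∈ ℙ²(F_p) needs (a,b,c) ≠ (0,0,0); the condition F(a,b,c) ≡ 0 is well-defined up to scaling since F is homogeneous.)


F(8,1,3) ≡ 6 (mod 11); P is NOT on the curve.

Evaluate F(8, 1, 3) term-by-term (mod 11).
  -3*X**3 ↦ -3·512·1·1 = -1536
  -3*X**2*Y ↦ -3·64·1·1 = -192
  2*X**2*Z ↦ 2·64·1·3 = 384
  X*Y**2 ↦ 1·8·1·1 = 8
  -2*X*Y*Z ↦ -2·8·1·3 = -48
  -3*X*Z**2 ↦ -3·8·1·9 = -216
  -3*Y**3 ↦ -3·1·1·1 = -3
  3*Y**2*Z ↦ 3·1·1·3 = 9
  -2*Y*Z**2 ↦ -2·1·1·9 = -18
  -2*Z**3 ↦ -2·1·1·27 = -54
Sum: F(8, 1, 3) = (-1536) + (-192) + (384) + (8) + (-48) + (-216) + (-3) + (9) + (-18) + (-54) = -1666.
Reducing mod 11: -1666 ≡ 6 (mod 11).
Since F(a, b, c) ≡ 6 ≠ 0 (mod 11), P does NOT lie on the curve.


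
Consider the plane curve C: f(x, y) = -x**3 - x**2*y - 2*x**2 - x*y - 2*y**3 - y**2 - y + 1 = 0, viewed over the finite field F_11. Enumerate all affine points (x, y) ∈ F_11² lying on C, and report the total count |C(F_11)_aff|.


Affine F_11-points: {(0, 6), (2, 3), (2, 4), (2, 9), (3, 0), (5, 3), (7, 0), (8, 1), (9, 8), (10, 0), (10, 2), (10, 3)}; count = 12.

For each of the 121 pairs (x, y) ∈ F_11², evaluate f(x, y) mod 11. Record the zeros.
  x = 0: [0↦1, 1↦8, 2↦1, 3↦1, 4↦7, 5↦7, 6↦0, 7↦7, 8↦5, 9↦4, 10↦3]  zeros at y ∈ {6}
  x = 1: [0↦9, 1↦3, 2↦5, 3↦3, 4↦7, 5↦5, 6↦7, 7↦1, 8↦8, 9↦5, 10↦2]  zeros at y ∈ ∅
  x = 2: [0↦7, 1↦8, 2↦6, 3↦0, 4↦0, 5↦5, 6↦3, 7↦4, 8↦7, 9↦0, 10↦4]  zeros at y ∈ {3, 4, 9}
  x = 3: [0↦0, 1↦6, 2↦9, 3↦8, 4↦2, 5↦1, 6↦4, 7↦10, 8↦7, 9↦5, 10↦3]  zeros at y ∈ {0}
  x = 4: [0↦4, 1↦2, 2↦8, 3↦10, 4↦7, 5↦9, 6↦4, 7↦2, 8↦2, 9↦3, 10↦4]  zeros at y ∈ ∅
  x = 5: [0↦2, 1↦1, 2↦8, 3↦0, 4↦9, 5↦1, 6↦8, 7↦7, 8↦8, 9↦10, 10↦1]  zeros at y ∈ {3}
  x = 6: [0↦10, 1↦8, 2↦3, 3↦5, 4↦2, 5↦4, 6↦10, 7↦8, 8↦8, 9↦9, 10↦10]  zeros at y ∈ ∅
  x = 7: [0↦0, 1↦6, 2↦9, 3↦8, 4↦2, 5↦1, 6↦4, 7↦10, 8↦7, 9↦5, 10↦3]  zeros at y ∈ {0}
  x = 8: [0↦10, 1↦0, 2↦9, 3↦3, 4↦3, 5↦8, 6↦6, 7↦7, 8↦10, 9↦3, 10↦7]  zeros at y ∈ {1}
  x = 9: [0↦1, 1↦6, 2↦8, 3↦6, 4↦10, 5↦8, 6↦10, 7↦4, 8↦0, 9↦8, 10↦5]  zeros at y ∈ {8}
  x = 10: [0↦0, 1↦7, 2↦0, 3↦0, 4↦6, 5↦6, 6↦10, 7↦6, 8↦4, 9↦3, 10↦2]  zeros at y ∈ {0, 2, 3}
Collecting zeros: affine points = {(0, 6), (2, 3), (2, 4), (2, 9), (3, 0), (5, 3), (7, 0), (8, 1), (9, 8), (10, 0), (10, 2), (10, 3)}.
Total count |C(F_11)_aff| = 12.


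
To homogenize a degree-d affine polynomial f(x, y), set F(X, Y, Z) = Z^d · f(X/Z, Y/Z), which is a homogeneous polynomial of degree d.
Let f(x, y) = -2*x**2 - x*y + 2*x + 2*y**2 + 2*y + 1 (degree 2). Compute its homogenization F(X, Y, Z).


F(X, Y, Z) = -2*X**2 - X*Y + 2*X*Z + 2*Y**2 + 2*Y*Z + Z**2

deg(f) = 2.
Substitute x = X/Z, y = Y/Z into f, then multiply by Z^2.
  monomial -2·x^2·y^0 ↦ -2·X^2·Y^0·Z^0.
  monomial -1·x^1·y^1 ↦ -1·X^1·Y^1·Z^0.
  monomial 2·x^1·y^0 ↦ 2·X^1·Y^0·Z^1.
  monomial 2·x^0·y^2 ↦ 2·X^0·Y^2·Z^0.
  monomial 2·x^0·y^1 ↦ 2·X^0·Y^1·Z^1.
  monomial 1·x^0·y^0 ↦ 1·X^0·Y^0·Z^2.
Collecting: F(X, Y, Z) = -2*X**2 - X*Y + 2*X*Z + 2*Y**2 + 2*Y*Z + Z**2.


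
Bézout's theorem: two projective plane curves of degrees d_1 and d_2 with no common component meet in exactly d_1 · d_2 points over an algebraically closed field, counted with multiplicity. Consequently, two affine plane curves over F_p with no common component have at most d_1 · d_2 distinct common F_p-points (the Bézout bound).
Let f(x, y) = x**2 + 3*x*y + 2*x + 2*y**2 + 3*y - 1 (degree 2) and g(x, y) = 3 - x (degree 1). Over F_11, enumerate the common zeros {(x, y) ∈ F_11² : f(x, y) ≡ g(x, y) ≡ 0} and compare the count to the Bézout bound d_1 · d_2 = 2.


Common zeros: ∅; count = 0; Bézout bound = 2.

deg(f) = 2, deg(g) = 1, so Bézout bound = 2.
Scan x ∈ F_11. For each x, list the y ∈ F_11 with f(x, y) ≡ 0 and those with g(x, y) ≡ 0 (mod 11); the common zeros in that column are the intersection.
  x = 0: f ≡ 0 at y ∈ ∅; g ≡ 0 at y ∈ ∅; common: ∅.
  x = 1: f ≡ 0 at y ∈ {2, 6}; g ≡ 0 at y ∈ ∅; common: ∅.
  x = 2: f ≡ 0 at y ∈ {2, 10}; g ≡ 0 at y ∈ ∅; common: ∅.
  x = 3: f ≡ 0 at y ∈ ∅; g ≡ 0 at y ∈ {0, 1, 2, 3, 4, 5, 6, 7, 8, 9, 10}; common: ∅.
  x = 4: f ≡ 0 at y ∈ ∅; g ≡ 0 at y ∈ ∅; common: ∅.
  x = 5: f ≡ 0 at y ∈ ∅; g ≡ 0 at y ∈ ∅; common: ∅.
  x = 6: f ≡ 0 at y ∈ ∅; g ≡ 0 at y ∈ ∅; common: ∅.
  x = 7: f ≡ 0 at y ∈ {1, 9}; g ≡ 0 at y ∈ ∅; common: ∅.
  x = 8: f ≡ 0 at y ∈ {5, 9}; g ≡ 0 at y ∈ ∅; common: ∅.
  x = 9: f ≡ 0 at y ∈ ∅; g ≡ 0 at y ∈ ∅; common: ∅.
  x = 10: f ≡ 0 at y ∈ {1, 10}; g ≡ 0 at y ∈ ∅; common: ∅.
Collecting: common zeros = ∅, so the count is 0.
Comparison with the Bézout bound: 0 ≤ 2 = deg(f)·deg(g), as expected for curves with no common component (the affine F_11-count falls short of the bound because intersections may lie at infinity, over extension fields, or carry multiplicity).


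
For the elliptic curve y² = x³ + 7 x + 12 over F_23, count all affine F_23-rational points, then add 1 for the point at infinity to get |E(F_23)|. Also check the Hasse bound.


Affine points = {(0, 9), (0, 14), (4, 9), (4, 14), (7, 6), (7, 17), (10, 1), (10, 22), (13, 0), (14, 5), (14, 18), (18, 6), (18, 17), (19, 9), (19, 14), (21, 6), (21, 17), (22, 2), (22, 21)}; affine count = 19; |E(F_23)| = 20.

Discriminant check: Δ ∝ 4a³ + 27b² = 4·7³ + 27·12² = 4·343 + 27·144 ≡ 16 (mod 23). Nonzero ⇒ E is nonsingular.
For each x ∈ F_23, compute rhs = x³ + 7·x + 12 mod 23, then count y ∈ F_23 with y² ≡ rhs.
  x = 0: rhs = 12, matching y values: 9, 14 (2 points).
  x = 1: rhs = 20, matching y values: none (0 points).
  x = 2: rhs = 11, matching y values: none (0 points).
  x = 3: rhs = 14, matching y values: none (0 points).
  x = 4: rhs = 12, matching y values: 9, 14 (2 points).
  x = 5: rhs = 11, matching y values: none (0 points).
  x = 6: rhs = 17, matching y values: none (0 points).
  x = 7: rhs = 13, matching y values: 6, 17 (2 points).
  x = 8: rhs = 5, matching y values: none (0 points).
  x = 9: rhs = 22, matching y values: none (0 points).
  x = 10: rhs = 1, matching y values: 1, 22 (2 points).
  x = 11: rhs = 17, matching y values: none (0 points).
  x = 12: rhs = 7, matching y values: none (0 points).
  x = 13: rhs = 0, matching y values: 0 (1 points).
  x = 14: rhs = 2, matching y values: 5, 18 (2 points).
  x = 15: rhs = 19, matching y values: none (0 points).
  x = 16: rhs = 11, matching y values: none (0 points).
  x = 17: rhs = 7, matching y values: none (0 points).
  x = 18: rhs = 13, matching y values: 6, 17 (2 points).
  x = 19: rhs = 12, matching y values: 9, 14 (2 points).
  x = 20: rhs = 10, matching y values: none (0 points).
  x = 21: rhs = 13, matching y values: 6, 17 (2 points).
  x = 22: rhs = 4, matching y values: 2, 21 (2 points).
Total affine count: 19.
Full point count |E(F_23)| = 19 + 1 = 20.
Hasse bound: |20 − (23+1)| = |-4| = 4 ≤ 2√23 ≈ 9.5917 ✓.


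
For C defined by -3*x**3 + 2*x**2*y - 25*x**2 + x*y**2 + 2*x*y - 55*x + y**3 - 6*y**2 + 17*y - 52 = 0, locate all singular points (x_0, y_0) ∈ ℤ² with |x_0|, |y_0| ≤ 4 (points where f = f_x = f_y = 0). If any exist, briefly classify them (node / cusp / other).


Singular points: {(-2, 3)}; classification: node.

Compute partial derivatives:
  f_x = -9*x**2 + 4*x*y - 50*x + y**2 + 2*y - 55.
  f_y = 2*x**2 + 2*x*y + 2*x + 3*y**2 - 12*y + 17.
Scan x_0 ∈ {−4, ..., 4}. For each x_0, f_y(x_0, y) is a polynomial in y; find its integer roots y ∈ {−4, ..., 4}, then test f_x and f at those candidates.
  x = -4: f_y(-4, y) = 3*y**2 - 20*y + 41; no integer root y with |y| ≤ 4.
  x = -3: f_y(-3, y) = 3*y**2 - 18*y + 29; no integer root y with |y| ≤ 4.
  x = -2: f_y(-2, y) = 3*y**2 - 16*y + 21; vanishes at y ∈ {3}. (-2, 3): f_x = 0, f = 0 — SINGULAR.
  x = -1: f_y(-1, y) = 3*y**2 - 14*y + 17; no integer root y with |y| ≤ 4.
  x = 0: f_y(0, y) = 3*y**2 - 12*y + 17; no integer root y with |y| ≤ 4.
  x = 1: f_y(1, y) = 3*y**2 - 10*y + 21; no integer root y with |y| ≤ 4.
  x = 2: f_y(2, y) = 3*y**2 - 8*y + 29; no integer root y with |y| ≤ 4.
  x = 3: f_y(3, y) = 3*y**2 - 6*y + 41; no integer root y with |y| ≤ 4.
  x = 4: f_y(4, y) = 3*y**2 - 4*y + 57; no integer root y with |y| ≤ 4.
Only singular point on the grid: (-2, 3).
Classify: substitute x = -2 + u, y = 3 + v and expand: f = -3*u**3 + 2*u**2*v - u**2 + u*v**2 + v**3 + v**2.
No constant or linear terms (consistent with a singular point). Quadratic part: -u**2 + v**2. Cubic part: -3*u**3 + 2*u**2*v + u*v**2 + v**3.
The quadratic part v**2 - u**2 = (v − u)(v + u) splits into two distinct linear factors, so there are two distinct tangent lines y − 3 = ±(x − -2) — this is a node (ordinary double point).
Classification: node.


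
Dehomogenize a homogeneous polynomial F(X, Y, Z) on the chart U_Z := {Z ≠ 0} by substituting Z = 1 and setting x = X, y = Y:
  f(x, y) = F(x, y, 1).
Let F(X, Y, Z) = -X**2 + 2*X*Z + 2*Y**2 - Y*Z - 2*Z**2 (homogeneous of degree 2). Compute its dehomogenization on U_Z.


f(x, y) = -x**2 + 2*x + 2*y**2 - y - 2

On U_Z we set Z = 1. Each monomial c·X^i·Y^j·Z^k in F becomes c·x^i·y^j·1^k = c·x^i·y^j.
Substituting Z = 1: F(X, Y, 1) = -x**2 + 2*x + 2*y**2 - y - 2.
Note: deg(f) ≤ deg(F) = 2; strict inequality happens when F is divisible by Z (lost terms).


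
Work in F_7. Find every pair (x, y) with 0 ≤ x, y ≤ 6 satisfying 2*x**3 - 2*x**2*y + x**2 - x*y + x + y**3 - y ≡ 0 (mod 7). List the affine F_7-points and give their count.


Affine F_7-points: {(0, 0), (0, 1), (0, 6), (1, 6), (2, 4), (3, 4), (4, 1), (5, 0)}; count = 8.

For each of the 49 pairs (x, y) ∈ F_7², evaluate f(x, y) mod 7. Record the zeros.
  x = 0: [0↦0, 1↦0, 2↦6, 3↦3, 4↦4, 5↦1, 6↦0]  zeros at y ∈ {0, 1, 6}
  x = 1: [0↦4, 1↦1, 2↦4, 3↦5, 4↦3, 5↦4, 6↦0]  zeros at y ∈ {6}
  x = 2: [0↦1, 1↦5, 2↦1, 3↦2, 4↦0, 5↦1, 6↦4]  zeros at y ∈ {4}
  x = 3: [0↦3, 1↦3, 2↦2, 3↦6, 4↦0, 5↦4, 6↦3]  zeros at y ∈ {4}
  x = 4: [0↦1, 1↦0, 2↦5, 3↦1, 4↦1, 5↦4, 6↦2]  zeros at y ∈ {1}
  x = 5: [0↦0, 1↦1, 2↦1, 3↦6, 4↦1, 5↦6, 6↦6]  zeros at y ∈ {0}
  x = 6: [0↦5, 1↦4, 2↦2, 3↦5, 4↦5, 5↦1, 6↦6]  zeros at y ∈ ∅
Collecting zeros: affine points = {(0, 0), (0, 1), (0, 6), (1, 6), (2, 4), (3, 4), (4, 1), (5, 0)}.
Total count |C(F_7)_aff| = 8.


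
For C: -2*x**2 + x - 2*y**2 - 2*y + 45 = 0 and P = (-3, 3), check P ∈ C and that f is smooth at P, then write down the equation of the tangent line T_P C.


Tangent line at P: 13*x - 14*y + 81 = 0.

Step 1: f(-3, 3) = 0, so P lies on C.
Step 2: partial derivatives
  f_x(x, y) = 1 - 4*x, f_y(x, y) = -4*y - 2.
  f_x(P) = 13, f_y(P) = -14 (gradient nonzero, so P is smooth).
Step 3: tangent line at P: 13·(x − -3) + -14·(y − 3) = 0.
Expanding: 13*x - 14*y + 81 = 0.


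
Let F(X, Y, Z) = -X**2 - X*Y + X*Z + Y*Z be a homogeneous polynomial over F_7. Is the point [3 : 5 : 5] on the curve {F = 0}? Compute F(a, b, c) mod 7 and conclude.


F(3,5,5) ≡ 2 (mod 7); P is NOT on the curve.

Evaluate F(3, 5, 5) term-by-term (mod 7).
  -X**2 ↦ -1·9·1·1 = -9
  -X*Y ↦ -1·3·5·1 = -15
  X*Z ↦ 1·3·1·5 = 15
  Y*Z ↦ 1·1·5·5 = 25
Sum: F(3, 5, 5) = (-9) + (-15) + (15) + (25) = 16.
Reducing mod 7: 16 ≡ 2 (mod 7).
Since F(a, b, c) ≡ 2 ≠ 0 (mod 7), P does NOT lie on the curve.


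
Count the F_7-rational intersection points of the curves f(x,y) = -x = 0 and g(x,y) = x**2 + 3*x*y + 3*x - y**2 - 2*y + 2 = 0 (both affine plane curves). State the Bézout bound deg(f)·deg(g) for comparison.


Common zeros: ∅; count = 0; Bézout bound = 2.

deg(f) = 1, deg(g) = 2, so Bézout bound = 2.
Scan x ∈ F_7. For each x, list the y ∈ F_7 with f(x, y) ≡ 0 and those with g(x, y) ≡ 0 (mod 7); the common zeros in that column are the intersection.
  x = 0: f ≡ 0 at y ∈ {0, 1, 2, 3, 4, 5, 6}; g ≡ 0 at y ∈ ∅; common: ∅.
  x = 1: f ≡ 0 at y ∈ ∅; g ≡ 0 at y ∈ {3, 5}; common: ∅.
  x = 2: f ≡ 0 at y ∈ ∅; g ≡ 0 at y ∈ {5, 6}; common: ∅.
  x = 3: f ≡ 0 at y ∈ ∅; g ≡ 0 at y ∈ ∅; common: ∅.
  x = 4: f ≡ 0 at y ∈ ∅; g ≡ 0 at y ∈ ∅; common: ∅.
  x = 5: f ≡ 0 at y ∈ ∅; g ≡ 0 at y ∈ {0, 6}; common: ∅.
  x = 6: f ≡ 0 at y ∈ ∅; g ≡ 0 at y ∈ {0, 2}; common: ∅.
Collecting: common zeros = ∅, so the count is 0.
Comparison with the Bézout bound: 0 ≤ 2 = deg(f)·deg(g), as expected for curves with no common component (the affine F_7-count falls short of the bound because intersections may lie at infinity, over extension fields, or carry multiplicity).


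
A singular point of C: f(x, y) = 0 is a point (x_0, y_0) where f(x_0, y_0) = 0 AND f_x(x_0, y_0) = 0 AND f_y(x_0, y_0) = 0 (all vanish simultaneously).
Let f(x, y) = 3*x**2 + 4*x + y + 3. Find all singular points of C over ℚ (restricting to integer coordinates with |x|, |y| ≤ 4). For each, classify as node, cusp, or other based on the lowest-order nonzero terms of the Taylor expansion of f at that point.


No singular points in the scanned grid; C is smooth there.

Compute partial derivatives:
  f_x = 6*x + 4.
  f_y = 1.
f_y = 1 is a nonzero constant, so f_y never vanishes: no point (x, y) can satisfy f = f_x = f_y = 0. In particular no (x, y) ∈ {−4, ..., 4}² is singular; the curve is smooth.


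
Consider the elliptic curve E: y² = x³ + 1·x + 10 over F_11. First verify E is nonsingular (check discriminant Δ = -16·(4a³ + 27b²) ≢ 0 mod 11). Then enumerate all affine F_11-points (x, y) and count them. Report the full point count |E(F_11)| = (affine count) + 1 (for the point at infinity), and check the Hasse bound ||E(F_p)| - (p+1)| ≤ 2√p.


Affine points = {(1, 1), (1, 10), (2, 3), (2, 8), (4, 1), (4, 10), (6, 1), (6, 10), (9, 0)}; affine count = 9; |E(F_11)| = 10.

Discriminant check: Δ ∝ 4a³ + 27b² = 4·1³ + 27·10² = 4·1 + 27·100 ≡ 9 (mod 11). Nonzero ⇒ E is nonsingular.
For each x ∈ F_11, compute rhs = x³ + 1·x + 10 mod 11, then count y ∈ F_11 with y² ≡ rhs.
  x = 0: rhs = 10, matching y values: none (0 points).
  x = 1: rhs = 1, matching y values: 1, 10 (2 points).
  x = 2: rhs = 9, matching y values: 3, 8 (2 points).
  x = 3: rhs = 7, matching y values: none (0 points).
  x = 4: rhs = 1, matching y values: 1, 10 (2 points).
  x = 5: rhs = 8, matching y values: none (0 points).
  x = 6: rhs = 1, matching y values: 1, 10 (2 points).
  x = 7: rhs = 8, matching y values: none (0 points).
  x = 8: rhs = 2, matching y values: none (0 points).
  x = 9: rhs = 0, matching y values: 0 (1 points).
  x = 10: rhs = 8, matching y values: none (0 points).
Total affine count: 9.
Full point count |E(F_11)| = 9 + 1 = 10.
Hasse bound: |10 − (11+1)| = |-2| = 2 ≤ 2√11 ≈ 6.6332 ✓.
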